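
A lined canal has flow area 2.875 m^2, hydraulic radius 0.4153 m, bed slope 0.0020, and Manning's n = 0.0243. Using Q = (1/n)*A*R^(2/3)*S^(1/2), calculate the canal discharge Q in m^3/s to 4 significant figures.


Q = (1/0.0243) * 2.875 * 0.4153^(2/3) * 0.0020^(1/2) = 2.945 m^3/s
Therefore the canal discharge Q = 2.945 m^3/s.


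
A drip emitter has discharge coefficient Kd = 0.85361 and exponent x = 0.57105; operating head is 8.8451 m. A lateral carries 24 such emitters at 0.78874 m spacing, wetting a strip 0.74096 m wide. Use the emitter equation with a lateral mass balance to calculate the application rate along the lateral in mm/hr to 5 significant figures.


Approach: apply the emitter equation with a lateral mass balance, q = Kd*h^x; Q = n*q; rate = Q/(n*spacing*width).
Step 1 — single emitter flow (q = Kd*h^x):
  q = 0.85361 * 8.8451^0.57105 = 2.963972 L/hr
Step 2 — total lateral flow: Q = 24 * 2.963972 = 71.13533 L/hr
Step 3 — wetted area: A = 24 * 0.78874 * 0.74096 = 14.02619 m^2
Step 4 — application rate: Q/A = 71.13533/14.02619 = 5.0716 mm/hr
Therefore the application rate along the lateral = 5.0716 mm/hr.


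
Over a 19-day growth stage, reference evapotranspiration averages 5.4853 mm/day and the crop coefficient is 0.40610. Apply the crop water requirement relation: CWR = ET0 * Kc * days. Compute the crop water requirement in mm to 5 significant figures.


CWR = 5.4853 * 0.40610 * 19 = 42.324 mm
Therefore the crop water requirement = 42.324 mm.


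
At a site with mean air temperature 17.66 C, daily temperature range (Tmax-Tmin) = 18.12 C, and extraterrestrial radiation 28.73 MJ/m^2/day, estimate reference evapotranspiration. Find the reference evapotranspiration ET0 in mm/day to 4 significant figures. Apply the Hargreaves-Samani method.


Approach: apply the Hargreaves-Samani method, ET0 = 0.0023*(Tmean+17.8)*sqrt(Tmax-Tmin)*0.408*Ra.
ET0 = 0.0023*(17.66+17.8)*sqrt(18.12)*0.408*28.73 = 4.070 mm/day
Therefore the reference evapotranspiration ET0 = 4.070 mm/day.


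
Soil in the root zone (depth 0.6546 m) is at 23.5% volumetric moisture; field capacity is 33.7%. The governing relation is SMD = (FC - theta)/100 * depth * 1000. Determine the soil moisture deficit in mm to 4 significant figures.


SMD = (33.7 - 23.5)/100 * 0.6546 * 1000 = 66.77 mm
Therefore the soil moisture deficit = 66.77 mm.


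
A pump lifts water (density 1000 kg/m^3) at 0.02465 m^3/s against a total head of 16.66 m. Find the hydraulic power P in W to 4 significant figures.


Approach: apply the hydraulic power relation, P = rho*g*Q*H.
P = 1000 * 9.81 * 0.02465 * 16.66 = 4029 W
Therefore the hydraulic power P = 4029 W.


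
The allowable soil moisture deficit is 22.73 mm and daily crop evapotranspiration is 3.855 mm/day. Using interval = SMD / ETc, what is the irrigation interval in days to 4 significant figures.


interval = 22.73 / 3.855 = 5.896 days
Therefore the irrigation interval = 5.896 days.


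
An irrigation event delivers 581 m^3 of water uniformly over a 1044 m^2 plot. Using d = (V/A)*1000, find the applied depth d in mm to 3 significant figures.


d = (581 / 1044) * 1000 = 557 mm
Therefore the applied depth d = 557 mm.


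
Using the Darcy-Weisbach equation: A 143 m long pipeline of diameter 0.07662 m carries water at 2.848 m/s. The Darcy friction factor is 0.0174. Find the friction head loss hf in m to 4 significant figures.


Approach: apply the Darcy-Weisbach equation, hf = f*(L/D)*(v^2/(2g)).
hf = 0.0174 * (143/0.07662) * (2.848^2 / (2*9.81))
hf = 13.43 m
Therefore the friction head loss hf = 13.43 m.


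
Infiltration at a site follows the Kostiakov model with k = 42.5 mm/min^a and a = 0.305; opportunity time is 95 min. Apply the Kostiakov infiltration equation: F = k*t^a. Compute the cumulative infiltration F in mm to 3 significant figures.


F = 42.5 * 95^0.305 = 170 mm
Therefore the cumulative infiltration F = 170 mm.


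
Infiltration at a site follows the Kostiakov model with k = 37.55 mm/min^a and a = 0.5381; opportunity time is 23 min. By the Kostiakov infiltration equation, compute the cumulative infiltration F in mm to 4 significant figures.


Approach: apply the Kostiakov infiltration equation, F = k*t^a.
F = 37.55 * 23^0.5381 = 202.9 mm
Therefore the cumulative infiltration F = 202.9 mm.


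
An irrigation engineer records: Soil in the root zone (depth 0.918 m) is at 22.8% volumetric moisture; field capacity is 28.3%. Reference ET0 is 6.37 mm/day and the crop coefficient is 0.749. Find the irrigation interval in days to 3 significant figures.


Approach: apply soil-water budget scheduling, SMD = (FC-theta)/100*depth*1000; ETc = ET0*Kc; interval = SMD/ETc.
Step 1 — soil moisture deficit:
  SMD = (28.3 - 22.8)/100 * 0.918 * 1000 = 50.490 mm
Step 2 — daily crop ET (ETc = ET0*Kc):
  ETc = 6.37 * 0.749 = 4.7711 mm/day
Step 3 — irrigation interval (SMD/ETc):
  interval = 50.490 / 4.7711 = 10.6 days
Therefore the irrigation interval = 10.6 days.


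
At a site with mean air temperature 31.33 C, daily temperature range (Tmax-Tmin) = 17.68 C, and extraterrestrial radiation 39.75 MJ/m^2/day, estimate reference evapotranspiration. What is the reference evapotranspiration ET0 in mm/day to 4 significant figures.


Approach: apply the Hargreaves-Samani method, ET0 = 0.0023*(Tmean+17.8)*sqrt(Tmax-Tmin)*0.408*Ra.
ET0 = 0.0023*(31.33+17.8)*sqrt(17.68)*0.408*39.75 = 7.706 mm/day
Therefore the reference evapotranspiration ET0 = 7.706 mm/day.


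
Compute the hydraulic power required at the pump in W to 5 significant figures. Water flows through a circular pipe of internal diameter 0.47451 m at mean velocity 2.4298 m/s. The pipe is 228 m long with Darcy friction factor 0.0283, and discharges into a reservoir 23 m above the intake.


Approach: apply continuity + Darcy-Weisbach + hydraulic power, Q = A*v; hf = f*(L/D)*(v^2/(2g)); H = static + hf; P = rho*g*Q*H.
Step 1 — flow rate (continuity, Q = A*v):
  A = pi*(0.47451/2)^2 = 0.1768400 m^2
  Q = 0.1768400 * 2.4298 = 0.4296859 m^3/s
Step 2 — friction head loss (Darcy-Weisbach):
  hf = 0.0283 * (228/0.47451) * (2.4298^2 / (2*9.81))
  hf = 4.091834 m
Step 3 — total head: H = 23 + 4.091834 = 27.09183 m
Step 4 — hydraulic power (P = rho*g*Q*H):
  P = 1000 * 9.81 * 0.4296859 * 27.09183 = 114200 W
Therefore the hydraulic power required at the pump = 114200 W.


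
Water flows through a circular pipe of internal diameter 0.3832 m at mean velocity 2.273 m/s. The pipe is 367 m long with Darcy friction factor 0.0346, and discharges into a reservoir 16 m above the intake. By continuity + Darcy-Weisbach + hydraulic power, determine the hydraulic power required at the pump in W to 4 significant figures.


Approach: apply continuity + Darcy-Weisbach + hydraulic power, Q = A*v; hf = f*(L/D)*(v^2/(2g)); H = static + hf; P = rho*g*Q*H.
Step 1 — flow rate (continuity, Q = A*v):
  A = pi*(0.3832/2)^2 = 0.115330 m^2
  Q = 0.115330 * 2.273 = 0.262144 m^3/s
Step 2 — friction head loss (Darcy-Weisbach):
  hf = 0.0346 * (367/0.3832) * (2.273^2 / (2*9.81))
  hf = 8.72603 m
Step 3 — total head: H = 16 + 8.72603 = 24.7260 m
Step 4 — hydraulic power (P = rho*g*Q*H):
  P = 1000 * 9.81 * 0.262144 * 24.7260 = 63590 W
Therefore the hydraulic power required at the pump = 63590 W.


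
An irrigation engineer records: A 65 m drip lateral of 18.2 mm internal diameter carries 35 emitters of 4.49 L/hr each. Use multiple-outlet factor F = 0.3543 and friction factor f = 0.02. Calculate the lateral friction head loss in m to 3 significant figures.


Approach: apply Darcy-Weisbach with the multiple-outlet F-factor, Q = n*q/(3600*1000) m^3/s; v = Q/A; hf = F*f*(L/D)*(v^2/(2g)).
Q = 35*4.49/(3600*1000) = 4.3653e-05 m^3/s
A = pi*(18.2e-3/2)^2 = 2.6016e-04 m^2, so v = Q/A = 0.16780 m/s
hf = 0.3543*0.02*(65/0.0182)*(0.16780^2/(2*9.81)) = 0.0363 m
Therefore the lateral friction head loss = 0.0363 m.


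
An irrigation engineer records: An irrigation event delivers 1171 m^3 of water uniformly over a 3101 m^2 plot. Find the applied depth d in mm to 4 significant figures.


Approach: apply depth from volume over area, d = (V/A)*1000.
d = (1171 / 3101) * 1000 = 377.6 mm
Therefore the applied depth d = 377.6 mm.


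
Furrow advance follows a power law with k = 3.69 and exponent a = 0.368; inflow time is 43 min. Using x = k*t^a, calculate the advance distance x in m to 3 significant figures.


x = 3.69 * 43^0.368 = 14.7 m
Therefore the advance distance x = 14.7 m.


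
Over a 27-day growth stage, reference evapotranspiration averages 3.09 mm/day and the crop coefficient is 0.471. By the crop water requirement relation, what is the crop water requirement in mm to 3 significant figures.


Approach: apply the crop water requirement relation, CWR = ET0 * Kc * days.
CWR = 3.09 * 0.471 * 27 = 39.3 mm
Therefore the crop water requirement = 39.3 mm.


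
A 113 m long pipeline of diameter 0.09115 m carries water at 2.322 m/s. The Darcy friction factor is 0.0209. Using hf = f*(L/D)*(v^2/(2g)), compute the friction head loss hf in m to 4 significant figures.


hf = 0.0209 * (113/0.09115) * (2.322^2 / (2*9.81))
hf = 7.120 m
Therefore the friction head loss hf = 7.120 m.


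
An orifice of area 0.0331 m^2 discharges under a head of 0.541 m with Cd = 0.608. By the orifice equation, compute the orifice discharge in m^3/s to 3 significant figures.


Approach: apply the orifice equation, Q = Cd*A*sqrt(2*g*h).
Q = 0.608 * 0.0331 * sqrt(2*9.81*0.541) = 0.0656 m^3/s
Therefore the orifice discharge = 0.0656 m^3/s.


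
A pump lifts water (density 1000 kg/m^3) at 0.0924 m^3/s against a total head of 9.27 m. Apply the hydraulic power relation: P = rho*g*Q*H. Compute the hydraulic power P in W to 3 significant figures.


P = 1000 * 9.81 * 0.0924 * 9.27 = 8400 W
Therefore the hydraulic power P = 8400 W.


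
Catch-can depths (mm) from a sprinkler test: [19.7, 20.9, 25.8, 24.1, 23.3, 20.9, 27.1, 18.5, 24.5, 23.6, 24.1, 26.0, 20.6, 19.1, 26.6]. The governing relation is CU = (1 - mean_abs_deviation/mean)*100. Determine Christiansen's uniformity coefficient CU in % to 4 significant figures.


mean = 22.9867 mm
mean |d_i - mean| = 2.42933 mm
CU = (1 - 2.42933/22.9867)*100 = 89.43 %
Therefore Christiansen's uniformity coefficient CU = 89.43 %.


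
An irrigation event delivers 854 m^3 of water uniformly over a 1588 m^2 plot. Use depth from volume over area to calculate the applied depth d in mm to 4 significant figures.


Approach: apply depth from volume over area, d = (V/A)*1000.
d = (854 / 1588) * 1000 = 537.8 mm
Therefore the applied depth d = 537.8 mm.


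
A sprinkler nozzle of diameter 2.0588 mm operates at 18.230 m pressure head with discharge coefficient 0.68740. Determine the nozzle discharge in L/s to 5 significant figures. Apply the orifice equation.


Approach: apply the orifice equation, Q = Cd*A*sqrt(2*g*h), A = pi*(d/2)^2.
A = pi*(2.0588e-3/2)^2 = 3.329034e-06 m^2
Q = 0.68740 * 3.329034e-06 * sqrt(2*9.81*18.230) * 1000 = 0.043278 L/s
Therefore the nozzle discharge = 0.043278 L/s.


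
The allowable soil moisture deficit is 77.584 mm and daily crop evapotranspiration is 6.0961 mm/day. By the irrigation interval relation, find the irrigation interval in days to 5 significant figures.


Approach: apply the irrigation interval relation, interval = SMD / ETc.
interval = 77.584 / 6.0961 = 12.727 days
Therefore the irrigation interval = 12.727 days.


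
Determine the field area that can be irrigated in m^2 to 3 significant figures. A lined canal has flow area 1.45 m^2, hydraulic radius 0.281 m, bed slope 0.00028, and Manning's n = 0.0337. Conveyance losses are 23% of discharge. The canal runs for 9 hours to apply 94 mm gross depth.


Approach: apply Manning's equation with a conveyance and depth budget, Q = (1/n)*A*R^(2/3)*S^(1/2); Q_field = Q*(1-loss); Area = Q_field*t/(d/1000).
Step 1 — canal discharge (Manning's equation):
  Q = (1/0.0337) * 1.45 * 0.281^(2/3) * 0.00028^(1/2) = 0.30888 m^3/s
Step 2 — delivered flow: Q_field = 0.30888*(1 - 23/100) = 0.23784 m^3/s
Step 3 — volume delivered: V = 0.23784 * 9*3600 = 7705.9 m^3
Step 4 — area served: A = V / (depth/1000) = 7705.9 / 0.094 = 82000 m^2
Therefore the field area that can be irrigated = 82000 m^2.


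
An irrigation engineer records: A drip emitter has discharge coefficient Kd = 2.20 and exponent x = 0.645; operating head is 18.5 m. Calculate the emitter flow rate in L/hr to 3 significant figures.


Approach: apply the emitter characteristic equation, q = Kd * h^x.
q = 2.20 * 18.5^0.645 = 14.4 L/hr
Therefore the emitter flow rate = 14.4 L/hr.


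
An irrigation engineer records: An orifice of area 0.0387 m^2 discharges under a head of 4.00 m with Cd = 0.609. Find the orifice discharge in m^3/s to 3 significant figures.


Approach: apply the orifice equation, Q = Cd*A*sqrt(2*g*h).
Q = 0.609 * 0.0387 * sqrt(2*9.81*4.00) = 0.209 m^3/s
Therefore the orifice discharge = 0.209 m^3/s.


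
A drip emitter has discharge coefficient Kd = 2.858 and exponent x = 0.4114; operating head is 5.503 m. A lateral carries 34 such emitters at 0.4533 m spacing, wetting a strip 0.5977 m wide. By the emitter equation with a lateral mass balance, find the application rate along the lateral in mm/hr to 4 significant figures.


Approach: apply the emitter equation with a lateral mass balance, q = Kd*h^x; Q = n*q; rate = Q/(n*spacing*width).
Step 1 — single emitter flow (q = Kd*h^x):
  q = 2.858 * 5.503^0.4114 = 5.76428 L/hr
Step 2 — total lateral flow: Q = 34 * 5.76428 = 195.985 L/hr
Step 3 — wetted area: A = 34 * 0.4533 * 0.5977 = 9.21187 m^2
Step 4 — application rate: Q/A = 195.985/9.21187 = 21.28 mm/hr
Therefore the application rate along the lateral = 21.28 mm/hr.


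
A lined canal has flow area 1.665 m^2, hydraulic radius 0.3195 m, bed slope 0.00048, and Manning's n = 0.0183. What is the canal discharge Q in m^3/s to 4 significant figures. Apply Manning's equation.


Approach: apply Manning's equation, Q = (1/n)*A*R^(2/3)*S^(1/2).
Q = (1/0.0183) * 1.665 * 0.3195^(2/3) * 0.00048^(1/2) = 0.9316 m^3/s
Therefore the canal discharge Q = 0.9316 m^3/s.


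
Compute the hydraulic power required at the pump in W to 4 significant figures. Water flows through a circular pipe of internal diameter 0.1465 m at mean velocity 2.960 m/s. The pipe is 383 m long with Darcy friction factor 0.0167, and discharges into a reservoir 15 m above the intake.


Approach: apply continuity + Darcy-Weisbach + hydraulic power, Q = A*v; hf = f*(L/D)*(v^2/(2g)); H = static + hf; P = rho*g*Q*H.
Step 1 — flow rate (continuity, Q = A*v):
  A = pi*(0.1465/2)^2 = 0.0168564 m^2
  Q = 0.0168564 * 2.960 = 0.0498950 m^3/s
Step 2 — friction head loss (Darcy-Weisbach):
  hf = 0.0167 * (383/0.1465) * (2.960^2 / (2*9.81))
  hf = 19.4967 m
Step 3 — total head: H = 15 + 19.4967 = 34.4967 m
Step 4 — hydraulic power (P = rho*g*Q*H):
  P = 1000 * 9.81 * 0.0498950 * 34.4967 = 16890 W
Therefore the hydraulic power required at the pump = 16890 W.


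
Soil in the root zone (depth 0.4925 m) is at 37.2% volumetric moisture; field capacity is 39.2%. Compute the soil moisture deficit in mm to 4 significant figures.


Approach: apply the soil moisture deficit relation, SMD = (FC - theta)/100 * depth * 1000.
SMD = (39.2 - 37.2)/100 * 0.4925 * 1000 = 9.850 mm
Therefore the soil moisture deficit = 9.850 mm.


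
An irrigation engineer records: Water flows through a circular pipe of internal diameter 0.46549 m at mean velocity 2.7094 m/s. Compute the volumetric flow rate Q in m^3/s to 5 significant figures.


Approach: apply the continuity equation for pipe flow, Q = A * v with A = pi*(D/2)^2.
A = pi*(0.46549/2)^2 = 0.1701808 m^2
Q = 0.1701808 * 2.7094 = 0.46109 m^3/s
Therefore the volumetric flow rate Q = 0.46109 m^3/s.


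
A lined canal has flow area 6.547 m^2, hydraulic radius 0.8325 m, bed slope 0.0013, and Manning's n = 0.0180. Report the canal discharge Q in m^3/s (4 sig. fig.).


Approach: apply Manning's equation, Q = (1/n)*A*R^(2/3)*S^(1/2).
Q = (1/0.0180) * 6.547 * 0.8325^(2/3) * 0.0013^(1/2) = 11.61 m^3/s
Therefore the canal discharge Q = 11.61 m^3/s.


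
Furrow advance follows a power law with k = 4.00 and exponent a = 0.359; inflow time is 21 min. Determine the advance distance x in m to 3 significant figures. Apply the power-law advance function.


Approach: apply the power-law advance function, x = k*t^a.
x = 4.00 * 21^0.359 = 11.9 m
Therefore the advance distance x = 11.9 m.


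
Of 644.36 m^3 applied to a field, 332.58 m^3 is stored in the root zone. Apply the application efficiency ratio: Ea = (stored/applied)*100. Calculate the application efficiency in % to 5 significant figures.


Ea = (332.58/644.36)*100 = 51.614 %
Therefore the application efficiency = 51.614 %.


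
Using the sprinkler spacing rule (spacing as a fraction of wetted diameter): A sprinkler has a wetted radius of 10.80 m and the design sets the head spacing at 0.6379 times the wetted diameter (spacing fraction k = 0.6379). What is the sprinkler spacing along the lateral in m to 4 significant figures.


Approach: apply the sprinkler spacing rule (spacing as a fraction of wetted diameter), S = k*(2*R).
S = 0.6379 * (2 * 10.80) = 13.78 m
Therefore the sprinkler spacing along the lateral = 13.78 m.


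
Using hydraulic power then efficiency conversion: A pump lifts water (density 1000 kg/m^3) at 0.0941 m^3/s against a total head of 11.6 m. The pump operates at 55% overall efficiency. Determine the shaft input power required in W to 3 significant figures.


Approach: apply hydraulic power then efficiency conversion, P = rho*g*Q*H; P_in = P/eta.
Step 1 — hydraulic power (P = rho*g*Q*H):
  P = 1000 * 9.81 * 0.0941 * 11.6 = 10708 W
Step 2 — input power: P_in = P/eta = 10708 / 0.55 = 19500 W
Therefore the shaft input power required = 19500 W.


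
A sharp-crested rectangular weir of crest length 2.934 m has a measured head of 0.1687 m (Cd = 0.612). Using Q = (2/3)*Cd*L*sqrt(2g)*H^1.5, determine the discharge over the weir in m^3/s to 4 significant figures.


Q = (2/3)*0.612*2.934*sqrt(2*9.81)*0.1687^1.5 = 0.3674 m^3/s
Therefore the discharge over the weir = 0.3674 m^3/s.


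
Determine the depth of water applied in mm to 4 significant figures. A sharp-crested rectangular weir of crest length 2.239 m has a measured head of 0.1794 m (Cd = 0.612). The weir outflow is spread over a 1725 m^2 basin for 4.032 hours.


Approach: apply the rectangular weir equation with a volume-to-depth conversion, Q = (2/3)*Cd*L*sqrt(2g)*H^1.5; d = Q*t/A * 1000.
Step 1 — weir discharge:
  Q = (2/3)*0.612*2.239*sqrt(2*9.81)*0.1794^1.5 = 0.307466 m^3/s
Step 2 — volume: V = 0.307466 * 4.032*3600 = 4462.93 m^3
Step 3 — depth: d = V/A * 1000 = 4462.93/1725 * 1000 = 2587 mm
Therefore the depth of water applied = 2587 mm.


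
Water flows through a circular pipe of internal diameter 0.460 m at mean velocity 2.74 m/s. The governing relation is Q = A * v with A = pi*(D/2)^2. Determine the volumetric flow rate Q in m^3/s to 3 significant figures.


A = pi*(0.460/2)^2 = 0.16619 m^2
Q = 0.16619 * 2.74 = 0.455 m^3/s
Therefore the volumetric flow rate Q = 0.455 m^3/s.


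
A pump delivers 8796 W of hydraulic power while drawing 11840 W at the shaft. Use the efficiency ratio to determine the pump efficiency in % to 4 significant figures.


Approach: apply the efficiency ratio, eta = (P_out/P_in)*100.
eta = (8796 / 11840) * 100 = 74.29 %
Therefore the pump efficiency = 74.29 %.


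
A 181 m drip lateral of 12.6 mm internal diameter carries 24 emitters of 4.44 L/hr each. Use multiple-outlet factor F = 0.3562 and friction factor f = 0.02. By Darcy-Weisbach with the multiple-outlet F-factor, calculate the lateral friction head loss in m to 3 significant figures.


Approach: apply Darcy-Weisbach with the multiple-outlet F-factor, Q = n*q/(3600*1000) m^3/s; v = Q/A; hf = F*f*(L/D)*(v^2/(2g)).
Q = 24*4.44/(3600*1000) = 2.9600e-05 m^3/s
A = pi*(12.6e-3/2)^2 = 1.2469e-04 m^2, so v = Q/A = 0.23739 m/s
hf = 0.3562*0.02*(181/0.0126)*(0.23739^2/(2*9.81)) = 0.294 m
Therefore the lateral friction head loss = 0.294 m.


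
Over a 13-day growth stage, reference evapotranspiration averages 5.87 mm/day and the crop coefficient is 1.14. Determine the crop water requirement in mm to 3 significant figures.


Approach: apply the crop water requirement relation, CWR = ET0 * Kc * days.
CWR = 5.87 * 1.14 * 13 = 87.0 mm
Therefore the crop water requirement = 87.0 mm.


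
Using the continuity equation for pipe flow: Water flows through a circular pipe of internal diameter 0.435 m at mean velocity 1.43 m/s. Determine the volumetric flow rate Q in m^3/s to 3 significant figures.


Approach: apply the continuity equation for pipe flow, Q = A * v with A = pi*(D/2)^2.
A = pi*(0.435/2)^2 = 0.14862 m^2
Q = 0.14862 * 1.43 = 0.213 m^3/s
Therefore the volumetric flow rate Q = 0.213 m^3/s.


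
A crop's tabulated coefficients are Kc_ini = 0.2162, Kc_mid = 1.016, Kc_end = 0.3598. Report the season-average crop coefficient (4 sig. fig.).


Approach: apply a simple seasonal average, Kc_avg = (Kc_ini + Kc_mid + Kc_end)/3.
Kc_avg = (0.2162 + 1.016 + 0.3598)/3 = 0.5307
Therefore the season-average crop coefficient = 0.5307.


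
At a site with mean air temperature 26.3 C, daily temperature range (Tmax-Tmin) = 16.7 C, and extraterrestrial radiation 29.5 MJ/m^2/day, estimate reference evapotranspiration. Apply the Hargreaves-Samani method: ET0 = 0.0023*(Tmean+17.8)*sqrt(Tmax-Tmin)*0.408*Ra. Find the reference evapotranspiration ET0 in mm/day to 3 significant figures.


ET0 = 0.0023*(26.3+17.8)*sqrt(16.7)*0.408*29.5 = 4.99 mm/day
Therefore the reference evapotranspiration ET0 = 4.99 mm/day.


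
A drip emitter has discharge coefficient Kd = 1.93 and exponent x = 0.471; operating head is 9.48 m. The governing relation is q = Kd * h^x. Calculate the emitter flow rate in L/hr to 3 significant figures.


q = 1.93 * 9.48^0.471 = 5.57 L/hr
Therefore the emitter flow rate = 5.57 L/hr.


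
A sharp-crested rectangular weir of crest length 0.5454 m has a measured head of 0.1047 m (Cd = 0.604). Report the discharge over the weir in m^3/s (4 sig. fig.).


Approach: apply the rectangular weir equation, Q = (2/3)*Cd*L*sqrt(2g)*H^1.5.
Q = (2/3)*0.604*0.5454*sqrt(2*9.81)*0.1047^1.5 = 0.03296 m^3/s
Therefore the discharge over the weir = 0.03296 m^3/s.


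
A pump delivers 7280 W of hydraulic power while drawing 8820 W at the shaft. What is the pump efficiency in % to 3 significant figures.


Approach: apply the efficiency ratio, eta = (P_out/P_in)*100.
eta = (7280 / 8820) * 100 = 82.5 %
Therefore the pump efficiency = 82.5 %.


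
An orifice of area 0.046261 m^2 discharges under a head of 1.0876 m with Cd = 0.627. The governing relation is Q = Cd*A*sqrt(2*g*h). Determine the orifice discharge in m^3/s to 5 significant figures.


Q = 0.627 * 0.046261 * sqrt(2*9.81*1.0876) = 0.13399 m^3/s
Therefore the orifice discharge = 0.13399 m^3/s.


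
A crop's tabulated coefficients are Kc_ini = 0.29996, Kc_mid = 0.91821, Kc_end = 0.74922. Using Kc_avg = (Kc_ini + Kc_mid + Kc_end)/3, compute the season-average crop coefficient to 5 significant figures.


Kc_avg = (0.29996 + 0.91821 + 0.74922)/3 = 0.65580
Therefore the season-average crop coefficient = 0.65580.


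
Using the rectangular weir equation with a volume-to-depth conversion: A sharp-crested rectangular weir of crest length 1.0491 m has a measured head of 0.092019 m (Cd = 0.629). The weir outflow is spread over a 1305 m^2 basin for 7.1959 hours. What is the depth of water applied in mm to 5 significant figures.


Approach: apply the rectangular weir equation with a volume-to-depth conversion, Q = (2/3)*Cd*L*sqrt(2g)*H^1.5; d = Q*t/A * 1000.
Step 1 — weir discharge:
  Q = (2/3)*0.629*1.0491*sqrt(2*9.81)*0.092019^1.5 = 0.05439288 m^3/s
Step 2 — volume: V = 0.05439288 * 7.1959*3600 = 1409.061 m^3
Step 3 — depth: d = V/A * 1000 = 1409.061/1305 * 1000 = 1079.7 mm
Therefore the depth of water applied = 1079.7 mm.


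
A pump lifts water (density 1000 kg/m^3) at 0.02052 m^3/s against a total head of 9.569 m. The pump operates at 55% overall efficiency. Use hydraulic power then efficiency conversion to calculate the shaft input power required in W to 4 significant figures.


Approach: apply hydraulic power then efficiency conversion, P = rho*g*Q*H; P_in = P/eta.
Step 1 — hydraulic power (P = rho*g*Q*H):
  P = 1000 * 9.81 * 0.02052 * 9.569 = 1926.25 W
Step 2 — input power: P_in = P/eta = 1926.25 / 0.55 = 3502 W
Therefore the shaft input power required = 3502 W.


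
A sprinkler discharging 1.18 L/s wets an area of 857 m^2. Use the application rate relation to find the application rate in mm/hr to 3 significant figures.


Approach: apply the application rate relation, rate = (Q/A)*3600.
rate = (1.18 / 857) * 3600 = 4.96 mm/hr
Therefore the application rate = 4.96 mm/hr.


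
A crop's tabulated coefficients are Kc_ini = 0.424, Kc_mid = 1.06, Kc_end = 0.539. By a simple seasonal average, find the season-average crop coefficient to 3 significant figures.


Approach: apply a simple seasonal average, Kc_avg = (Kc_ini + Kc_mid + Kc_end)/3.
Kc_avg = (0.424 + 1.06 + 0.539)/3 = 0.674
Therefore the season-average crop coefficient = 0.674.


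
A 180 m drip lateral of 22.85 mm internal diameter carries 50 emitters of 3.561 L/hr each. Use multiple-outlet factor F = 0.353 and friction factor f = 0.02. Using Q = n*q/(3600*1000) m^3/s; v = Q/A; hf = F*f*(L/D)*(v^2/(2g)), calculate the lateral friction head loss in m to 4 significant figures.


Q = 50*3.561/(3600*1000) = 4.94583e-05 m^3/s
A = pi*(22.85e-3/2)^2 = 4.10074e-04 m^2, so v = Q/A = 0.120608 m/s
hf = 0.353*0.02*(180/0.02285)*(0.120608^2/(2*9.81)) = 0.04123 m
Therefore the lateral friction head loss = 0.04123 m.


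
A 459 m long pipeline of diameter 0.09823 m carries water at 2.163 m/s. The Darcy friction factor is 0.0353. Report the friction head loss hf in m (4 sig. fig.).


Approach: apply the Darcy-Weisbach equation, hf = f*(L/D)*(v^2/(2g)).
hf = 0.0353 * (459/0.09823) * (2.163^2 / (2*9.81))
hf = 39.33 m
Therefore the friction head loss hf = 39.33 m.


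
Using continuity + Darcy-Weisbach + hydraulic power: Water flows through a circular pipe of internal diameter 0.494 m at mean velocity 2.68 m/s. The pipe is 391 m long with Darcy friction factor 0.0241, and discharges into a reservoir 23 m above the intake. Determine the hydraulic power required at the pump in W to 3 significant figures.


Approach: apply continuity + Darcy-Weisbach + hydraulic power, Q = A*v; hf = f*(L/D)*(v^2/(2g)); H = static + hf; P = rho*g*Q*H.
Step 1 — flow rate (continuity, Q = A*v):
  A = pi*(0.494/2)^2 = 0.19167 m^2
  Q = 0.19167 * 2.68 = 0.51366 m^3/s
Step 2 — friction head loss (Darcy-Weisbach):
  hf = 0.0241 * (391/0.494) * (2.68^2 / (2*9.81))
  hf = 6.9829 m
Step 3 — total head: H = 23 + 6.9829 = 29.983 m
Step 4 — hydraulic power (P = rho*g*Q*H):
  P = 1000 * 9.81 * 0.51366 * 29.983 = 151000 W
Therefore the hydraulic power required at the pump = 151000 W.


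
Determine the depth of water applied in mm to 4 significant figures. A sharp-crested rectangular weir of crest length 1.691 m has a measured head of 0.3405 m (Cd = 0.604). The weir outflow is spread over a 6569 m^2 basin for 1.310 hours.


Approach: apply the rectangular weir equation with a volume-to-depth conversion, Q = (2/3)*Cd*L*sqrt(2g)*H^1.5; d = Q*t/A * 1000.
Step 1 — weir discharge:
  Q = (2/3)*0.604*1.691*sqrt(2*9.81)*0.3405^1.5 = 0.599259 m^3/s
Step 2 — volume: V = 0.599259 * 1.310*3600 = 2826.10 m^3
Step 3 — depth: d = V/A * 1000 = 2826.10/6569 * 1000 = 430.2 mm
Therefore the depth of water applied = 430.2 mm.


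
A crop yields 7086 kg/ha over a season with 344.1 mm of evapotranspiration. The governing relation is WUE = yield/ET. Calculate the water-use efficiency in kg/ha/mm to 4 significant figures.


WUE = 7086 / 344.1 = 20.59 kg/ha/mm
Therefore the water-use efficiency = 20.59 kg/ha/mm.


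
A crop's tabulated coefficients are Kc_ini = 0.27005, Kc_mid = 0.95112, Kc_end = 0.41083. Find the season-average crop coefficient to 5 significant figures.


Approach: apply a simple seasonal average, Kc_avg = (Kc_ini + Kc_mid + Kc_end)/3.
Kc_avg = (0.27005 + 0.95112 + 0.41083)/3 = 0.54400
Therefore the season-average crop coefficient = 0.54400.


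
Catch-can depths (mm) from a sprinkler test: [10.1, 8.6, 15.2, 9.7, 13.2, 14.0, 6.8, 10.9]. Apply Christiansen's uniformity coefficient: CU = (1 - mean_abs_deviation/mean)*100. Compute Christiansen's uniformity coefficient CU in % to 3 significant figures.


mean = 11.062 mm
mean |d_i - mean| = 2.3031 mm
CU = (1 - 2.3031/11.062)*100 = 79.2 %
Therefore Christiansen's uniformity coefficient CU = 79.2 %.


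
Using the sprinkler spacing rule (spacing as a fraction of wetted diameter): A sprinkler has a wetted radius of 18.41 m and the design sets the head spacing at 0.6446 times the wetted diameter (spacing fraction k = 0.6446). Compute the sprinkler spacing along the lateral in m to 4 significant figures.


Approach: apply the sprinkler spacing rule (spacing as a fraction of wetted diameter), S = k*(2*R).
S = 0.6446 * (2 * 18.41) = 23.73 m
Therefore the sprinkler spacing along the lateral = 23.73 m.


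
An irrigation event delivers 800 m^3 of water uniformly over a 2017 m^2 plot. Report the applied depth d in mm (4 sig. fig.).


Approach: apply depth from volume over area, d = (V/A)*1000.
d = (800 / 2017) * 1000 = 396.6 mm
Therefore the applied depth d = 396.6 mm.


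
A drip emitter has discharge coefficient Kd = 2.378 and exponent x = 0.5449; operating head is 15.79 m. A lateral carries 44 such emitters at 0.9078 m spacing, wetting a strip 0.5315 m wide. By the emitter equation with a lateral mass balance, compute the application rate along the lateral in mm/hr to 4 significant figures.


Approach: apply the emitter equation with a lateral mass balance, q = Kd*h^x; Q = n*q; rate = Q/(n*spacing*width).
Step 1 — single emitter flow (q = Kd*h^x):
  q = 2.378 * 15.79^0.5449 = 10.6957 L/hr
Step 2 — total lateral flow: Q = 44 * 10.6957 = 470.612 L/hr
Step 3 — wetted area: A = 44 * 0.9078 * 0.5315 = 21.2298 m^2
Step 4 — application rate: Q/A = 470.612/21.2298 = 22.17 mm/hr
Therefore the application rate along the lateral = 22.17 mm/hr.


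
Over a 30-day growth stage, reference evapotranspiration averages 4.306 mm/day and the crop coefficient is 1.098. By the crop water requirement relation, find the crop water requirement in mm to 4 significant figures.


Approach: apply the crop water requirement relation, CWR = ET0 * Kc * days.
CWR = 4.306 * 1.098 * 30 = 141.8 mm
Therefore the crop water requirement = 141.8 mm.


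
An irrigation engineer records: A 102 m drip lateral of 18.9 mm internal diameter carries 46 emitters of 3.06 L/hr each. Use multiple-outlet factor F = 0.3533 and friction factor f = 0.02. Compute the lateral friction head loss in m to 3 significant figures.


Approach: apply Darcy-Weisbach with the multiple-outlet F-factor, Q = n*q/(3600*1000) m^3/s; v = Q/A; hf = F*f*(L/D)*(v^2/(2g)).
Q = 46*3.06/(3600*1000) = 3.9100e-05 m^3/s
A = pi*(18.9e-3/2)^2 = 2.8055e-04 m^2, so v = Q/A = 0.13937 m/s
hf = 0.3533*0.02*(102/0.0189)*(0.13937^2/(2*9.81)) = 0.0378 m
Therefore the lateral friction head loss = 0.0378 m.


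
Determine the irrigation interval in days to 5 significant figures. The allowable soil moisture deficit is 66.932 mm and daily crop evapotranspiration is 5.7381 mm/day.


Approach: apply the irrigation interval relation, interval = SMD / ETc.
interval = 66.932 / 5.7381 = 11.664 days
Therefore the irrigation interval = 11.664 days.


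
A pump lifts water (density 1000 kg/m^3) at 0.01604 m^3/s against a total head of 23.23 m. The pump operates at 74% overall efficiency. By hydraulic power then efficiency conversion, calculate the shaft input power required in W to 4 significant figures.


Approach: apply hydraulic power then efficiency conversion, P = rho*g*Q*H; P_in = P/eta.
Step 1 — hydraulic power (P = rho*g*Q*H):
  P = 1000 * 9.81 * 0.01604 * 23.23 = 3655.30 W
Step 2 — input power: P_in = P/eta = 3655.30 / 0.74 = 4940 W
Therefore the shaft input power required = 4940 W.


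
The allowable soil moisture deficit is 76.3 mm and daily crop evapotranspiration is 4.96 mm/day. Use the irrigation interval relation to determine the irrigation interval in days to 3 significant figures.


Approach: apply the irrigation interval relation, interval = SMD / ETc.
interval = 76.3 / 4.96 = 15.4 days
Therefore the irrigation interval = 15.4 days.


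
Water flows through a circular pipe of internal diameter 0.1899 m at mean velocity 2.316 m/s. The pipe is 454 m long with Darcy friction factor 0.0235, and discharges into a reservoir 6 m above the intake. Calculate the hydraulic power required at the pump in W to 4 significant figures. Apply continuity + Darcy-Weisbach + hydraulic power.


Approach: apply continuity + Darcy-Weisbach + hydraulic power, Q = A*v; hf = f*(L/D)*(v^2/(2g)); H = static + hf; P = rho*g*Q*H.
Step 1 — flow rate (continuity, Q = A*v):
  A = pi*(0.1899/2)^2 = 0.0283230 m^2
  Q = 0.0283230 * 2.316 = 0.0655962 m^3/s
Step 2 — friction head loss (Darcy-Weisbach):
  hf = 0.0235 * (454/0.1899) * (2.316^2 / (2*9.81))
  hf = 15.3595 m
Step 3 — total head: H = 6 + 15.3595 = 21.3595 m
Step 4 — hydraulic power (P = rho*g*Q*H):
  P = 1000 * 9.81 * 0.0655962 * 21.3595 = 13740 W
Therefore the hydraulic power required at the pump = 13740 W.


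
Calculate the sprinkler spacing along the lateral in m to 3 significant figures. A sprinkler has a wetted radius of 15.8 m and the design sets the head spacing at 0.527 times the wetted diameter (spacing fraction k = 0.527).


Approach: apply the sprinkler spacing rule (spacing as a fraction of wetted diameter), S = k*(2*R).
S = 0.527 * (2 * 15.8) = 16.7 m
Therefore the sprinkler spacing along the lateral = 16.7 m.


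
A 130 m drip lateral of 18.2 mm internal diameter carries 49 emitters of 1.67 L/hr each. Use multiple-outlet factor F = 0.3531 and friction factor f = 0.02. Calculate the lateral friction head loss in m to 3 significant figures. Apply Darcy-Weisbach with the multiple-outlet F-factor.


Approach: apply Darcy-Weisbach with the multiple-outlet F-factor, Q = n*q/(3600*1000) m^3/s; v = Q/A; hf = F*f*(L/D)*(v^2/(2g)).
Q = 49*1.67/(3600*1000) = 2.2731e-05 m^3/s
A = pi*(18.2e-3/2)^2 = 2.6016e-04 m^2, so v = Q/A = 0.087373 m/s
hf = 0.3531*0.02*(130/0.0182)*(0.087373^2/(2*9.81)) = 0.0196 m
Therefore the lateral friction head loss = 0.0196 m.


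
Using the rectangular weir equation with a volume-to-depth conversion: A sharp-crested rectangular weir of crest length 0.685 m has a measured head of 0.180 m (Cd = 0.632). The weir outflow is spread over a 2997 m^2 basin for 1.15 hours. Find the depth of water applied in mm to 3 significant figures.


Approach: apply the rectangular weir equation with a volume-to-depth conversion, Q = (2/3)*Cd*L*sqrt(2g)*H^1.5; d = Q*t/A * 1000.
Step 1 — weir discharge:
  Q = (2/3)*0.632*0.685*sqrt(2*9.81)*0.180^1.5 = 0.097628 m^3/s
Step 2 — volume: V = 0.097628 * 1.15*3600 = 404.18 m^3
Step 3 — depth: d = V/A * 1000 = 404.18/2997 * 1000 = 135 mm
Therefore the depth of water applied = 135 mm.


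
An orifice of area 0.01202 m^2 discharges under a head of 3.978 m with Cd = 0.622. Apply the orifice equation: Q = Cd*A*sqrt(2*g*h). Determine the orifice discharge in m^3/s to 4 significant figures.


Q = 0.622 * 0.01202 * sqrt(2*9.81*3.978) = 0.06605 m^3/s
Therefore the orifice discharge = 0.06605 m^3/s.


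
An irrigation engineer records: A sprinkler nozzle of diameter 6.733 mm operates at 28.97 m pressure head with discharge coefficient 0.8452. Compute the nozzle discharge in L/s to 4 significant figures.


Approach: apply the orifice equation, Q = Cd*A*sqrt(2*g*h), A = pi*(d/2)^2.
A = pi*(6.733e-3/2)^2 = 3.56047e-05 m^2
Q = 0.8452 * 3.56047e-05 * sqrt(2*9.81*28.97) * 1000 = 0.7174 L/s
Therefore the nozzle discharge = 0.7174 L/s.


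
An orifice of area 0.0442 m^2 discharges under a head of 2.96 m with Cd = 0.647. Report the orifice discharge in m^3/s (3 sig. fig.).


Approach: apply the orifice equation, Q = Cd*A*sqrt(2*g*h).
Q = 0.647 * 0.0442 * sqrt(2*9.81*2.96) = 0.218 m^3/s
Therefore the orifice discharge = 0.218 m^3/s.


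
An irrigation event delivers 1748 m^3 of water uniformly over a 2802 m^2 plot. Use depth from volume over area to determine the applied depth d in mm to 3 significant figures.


Approach: apply depth from volume over area, d = (V/A)*1000.
d = (1748 / 2802) * 1000 = 624 mm
Therefore the applied depth d = 624 mm.


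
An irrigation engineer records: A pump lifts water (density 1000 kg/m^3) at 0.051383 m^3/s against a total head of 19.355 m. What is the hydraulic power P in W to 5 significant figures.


Approach: apply the hydraulic power relation, P = rho*g*Q*H.
P = 1000 * 9.81 * 0.051383 * 19.355 = 9756.2 W
Therefore the hydraulic power P = 9756.2 W.


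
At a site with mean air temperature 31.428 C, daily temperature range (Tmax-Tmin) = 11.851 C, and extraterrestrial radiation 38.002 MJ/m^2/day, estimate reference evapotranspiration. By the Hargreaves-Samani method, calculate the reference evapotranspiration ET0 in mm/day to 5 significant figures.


Approach: apply the Hargreaves-Samani method, ET0 = 0.0023*(Tmean+17.8)*sqrt(Tmax-Tmin)*0.408*Ra.
ET0 = 0.0023*(31.428+17.8)*sqrt(11.851)*0.408*38.002 = 6.0434 mm/day
Therefore the reference evapotranspiration ET0 = 6.0434 mm/day.


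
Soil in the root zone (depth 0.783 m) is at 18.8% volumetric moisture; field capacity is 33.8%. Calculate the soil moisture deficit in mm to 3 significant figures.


Approach: apply the soil moisture deficit relation, SMD = (FC - theta)/100 * depth * 1000.
SMD = (33.8 - 18.8)/100 * 0.783 * 1000 = 117 mm
Therefore the soil moisture deficit = 117 mm.


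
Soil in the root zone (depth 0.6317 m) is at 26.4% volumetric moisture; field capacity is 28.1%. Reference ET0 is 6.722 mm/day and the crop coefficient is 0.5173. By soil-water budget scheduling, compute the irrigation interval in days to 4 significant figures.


Approach: apply soil-water budget scheduling, SMD = (FC-theta)/100*depth*1000; ETc = ET0*Kc; interval = SMD/ETc.
Step 1 — soil moisture deficit:
  SMD = (28.1 - 26.4)/100 * 0.6317 * 1000 = 10.7389 mm
Step 2 — daily crop ET (ETc = ET0*Kc):
  ETc = 6.722 * 0.5173 = 3.47729 mm/day
Step 3 — irrigation interval (SMD/ETc):
  interval = 10.7389 / 3.47729 = 3.088 days
Therefore the irrigation interval = 3.088 days.


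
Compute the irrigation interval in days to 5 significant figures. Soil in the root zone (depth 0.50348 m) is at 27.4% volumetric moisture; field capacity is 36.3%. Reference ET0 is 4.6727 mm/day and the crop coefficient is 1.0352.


Approach: apply soil-water budget scheduling, SMD = (FC-theta)/100*depth*1000; ETc = ET0*Kc; interval = SMD/ETc.
Step 1 — soil moisture deficit:
  SMD = (36.3 - 27.4)/100 * 0.50348 * 1000 = 44.80972 mm
Step 2 — daily crop ET (ETc = ET0*Kc):
  ETc = 4.6727 * 1.0352 = 4.837179 mm/day
Step 3 — irrigation interval (SMD/ETc):
  interval = 44.80972 / 4.837179 = 9.2636 days
Therefore the irrigation interval = 9.2636 days.


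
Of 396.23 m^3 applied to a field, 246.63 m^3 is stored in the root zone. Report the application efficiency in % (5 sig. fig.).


Approach: apply the application efficiency ratio, Ea = (stored/applied)*100.
Ea = (246.63/396.23)*100 = 62.244 %
Therefore the application efficiency = 62.244 %.


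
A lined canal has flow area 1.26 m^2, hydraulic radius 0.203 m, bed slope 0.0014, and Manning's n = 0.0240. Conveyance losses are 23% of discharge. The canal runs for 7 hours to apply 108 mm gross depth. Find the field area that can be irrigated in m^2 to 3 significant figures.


Approach: apply Manning's equation with a conveyance and depth budget, Q = (1/n)*A*R^(2/3)*S^(1/2); Q_field = Q*(1-loss); Area = Q_field*t/(d/1000).
Step 1 — canal discharge (Manning's equation):
  Q = (1/0.0240) * 1.26 * 0.203^(2/3) * 0.0014^(1/2) = 0.67851 m^3/s
Step 2 — delivered flow: Q_field = 0.67851*(1 - 23/100) = 0.52245 m^3/s
Step 3 — volume delivered: V = 0.52245 * 7*3600 = 13166 m^3
Step 4 — area served: A = V / (depth/1000) = 13166 / 0.108 = 122000 m^2
Therefore the field area that can be irrigated = 122000 m^2.
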